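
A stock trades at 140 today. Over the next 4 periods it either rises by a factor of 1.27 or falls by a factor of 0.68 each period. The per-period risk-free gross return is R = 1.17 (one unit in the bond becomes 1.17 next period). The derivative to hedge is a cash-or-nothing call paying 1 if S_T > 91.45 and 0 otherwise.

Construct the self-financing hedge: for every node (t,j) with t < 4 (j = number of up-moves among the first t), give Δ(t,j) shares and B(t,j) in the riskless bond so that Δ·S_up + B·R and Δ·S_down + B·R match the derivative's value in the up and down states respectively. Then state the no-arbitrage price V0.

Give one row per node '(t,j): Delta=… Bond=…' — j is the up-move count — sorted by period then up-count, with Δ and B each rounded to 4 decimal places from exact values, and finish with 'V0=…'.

(0,0): Delta=0.0005 Bond=0.4488
(1,0): Delta=0.0037 Bond=0.2281
(1,1): Delta=0.0002 Bond=0.5858
(2,0): Delta=0.0186 Bond=-0.6992
(2,1): Delta=0.0020 Bond=0.4640
(2,2): Delta=0.0000 Bond=0.7305
(3,0): Delta=0.0000 Bond=0.0000
(3,1): Delta=0.0206 Bond=-0.9851
(3,2): Delta=0.0000 Bond=0.8547
(3,3): Delta=0.0000 Bond=0.8547
V0=0.5246

Under the risk-neutral measure, an up-move has probability p* = (R−d)/(u−d) = 0.8305 and values discount at R = 1.17.
Payoff layer (t=4): V(4,0)=0.0000, V(4,1)=0.0000, V(4,2)=1.0000, V(4,3)=1.0000, V(4,4)=1.0000
(3,0): S=44.0205. Δ = (V_up−V_dn)/(S_up−S_dn) = (0.0000−0.0000)/(55.9060−29.9339) = 0.0000. V = [p*·0.0000 + (1−p*)·0.0000]/1.17 = 0.0000. B = V − Δ·S = 0.0000.
(3,1): S=82.2147. Δ = (V_up−V_dn)/(S_up−S_dn) = (1.0000−0.0000)/(104.4127−55.9060) = 0.0206. V = [p*·1.0000 + (1−p*)·0.0000]/1.17 = 0.7098. B = V − Δ·S = -0.9851.
(3,2): S=153.5481. Δ = (V_up−V_dn)/(S_up−S_dn) = (1.0000−1.0000)/(195.0061−104.4127) = 0.0000. V = [p*·1.0000 + (1−p*)·1.0000]/1.17 = 0.8547. B = V − Δ·S = 0.8547.
(3,3): S=286.7736. Δ = (V_up−V_dn)/(S_up−S_dn) = (1.0000−1.0000)/(364.2025−195.0061) = 0.0000. V = [p*·1.0000 + (1−p*)·1.0000]/1.17 = 0.8547. B = V − Δ·S = 0.8547.
(2,0): S=64.7360. Δ = (V_up−V_dn)/(S_up−S_dn) = (0.7098−0.0000)/(82.2147−44.0205) = 0.0186. V = [p*·0.7098 + (1−p*)·0.0000]/1.17 = 0.5039. B = V − Δ·S = -0.6992.
(2,1): S=120.9040. Δ = (V_up−V_dn)/(S_up−S_dn) = (0.8547−0.7098)/(153.5481−82.2147) = 0.0020. V = [p*·0.8547 + (1−p*)·0.7098]/1.17 = 0.7095. B = V − Δ·S = 0.4640.
(2,2): S=225.8060. Δ = (V_up−V_dn)/(S_up−S_dn) = (0.8547−0.8547)/(286.7736−153.5481) = 0.0000. V = [p*·0.8547 + (1−p*)·0.8547]/1.17 = 0.7305. B = V − Δ·S = 0.7305.
(1,0): S=95.2000. Δ = (V_up−V_dn)/(S_up−S_dn) = (0.7095−0.5039)/(120.9040−64.7360) = 0.0037. V = [p*·0.7095 + (1−p*)·0.5039]/1.17 = 0.5766. B = V − Δ·S = 0.2281.
(1,1): S=177.8000. Δ = (V_up−V_dn)/(S_up−S_dn) = (0.7305−0.7095)/(225.8060−120.9040) = 0.0002. V = [p*·0.7305 + (1−p*)·0.7095]/1.17 = 0.6213. B = V − Δ·S = 0.5858.
(0,0): S=140.0000. Δ = (V_up−V_dn)/(S_up−S_dn) = (0.6213−0.5766)/(177.8000−95.2000) = 0.0005. V = [p*·0.6213 + (1−p*)·0.5766]/1.17 = 0.5246. B = V − Δ·S = 0.4488.
Root portfolio cost Δ·140+B reproduces V0=0.5246.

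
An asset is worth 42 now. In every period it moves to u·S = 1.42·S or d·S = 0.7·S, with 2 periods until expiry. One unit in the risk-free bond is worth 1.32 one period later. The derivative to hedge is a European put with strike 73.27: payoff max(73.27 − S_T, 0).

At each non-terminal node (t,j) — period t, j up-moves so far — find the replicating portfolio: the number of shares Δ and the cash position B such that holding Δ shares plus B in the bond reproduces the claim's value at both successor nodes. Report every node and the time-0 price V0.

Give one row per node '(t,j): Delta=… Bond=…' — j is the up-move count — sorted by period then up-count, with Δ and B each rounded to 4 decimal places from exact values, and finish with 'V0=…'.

Under the risk-neutral measure, an up-move has probability p* = (R−d)/(u−d) = 0.8611 and values discount at R = 1.32.
Payoff layer (t=2): V(2,0)=52.6900, V(2,1)=31.5220, V(2,2)=0.0000
(1,0): S=29.4000. Δ = (V_up−V_dn)/(S_up−S_dn) = (31.5220−52.6900)/(41.7480−20.5800) = -1.0000. V = [p*·31.5220 + (1−p*)·52.6900]/1.32 = 26.1076. B = V − Δ·S = 55.5076.
(1,1): S=59.6400. Δ = (V_up−V_dn)/(S_up−S_dn) = (0.0000−31.5220)/(84.6888−41.7480) = -0.7341. V = [p*·0.0000 + (1−p*)·31.5220]/1.32 = 3.3167. B = V − Δ·S = 47.0973.
(0,0): S=42.0000. Δ = (V_up−V_dn)/(S_up−S_dn) = (3.3167−26.1076)/(59.6400−29.4000) = -0.7537. V = [p*·3.3167 + (1−p*)·26.1076]/1.32 = 4.9107. B = V − Δ·S = 36.5647.
Each (Δ,B) replicates both successor values, so the strategy is self-financing and V0 is arbitrage-free.

(0,0): Delta=-0.7537 Bond=36.5647
(1,0): Delta=-1.0000 Bond=55.5076
(1,1): Delta=-0.7341 Bond=47.0973
V0=4.9107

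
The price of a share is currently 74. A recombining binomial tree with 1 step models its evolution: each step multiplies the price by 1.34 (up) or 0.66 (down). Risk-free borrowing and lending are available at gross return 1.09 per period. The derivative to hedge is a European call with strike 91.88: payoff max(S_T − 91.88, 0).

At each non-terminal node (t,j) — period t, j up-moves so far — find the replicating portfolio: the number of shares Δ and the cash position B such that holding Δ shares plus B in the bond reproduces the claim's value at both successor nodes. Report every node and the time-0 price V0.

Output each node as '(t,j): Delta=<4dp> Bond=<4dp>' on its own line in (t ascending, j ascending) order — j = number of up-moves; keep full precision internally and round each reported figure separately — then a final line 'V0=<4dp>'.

(0,0): Delta=0.1447 Bond=-6.4825
V0=4.2234

Under the risk-neutral measure, an up-move has probability p* = (R−d)/(u−d) = 0.6324 and values discount at R = 1.09.
Payoff layer (t=1): V(1,0)=0.0000, V(1,1)=7.2800
Node (0,0) S=74.0000: V=(p*·7.2800+(1−p*)·0.0000)/1.09=4.2234; Δ=(7.2800−0.0000)/(99.1600−48.8400)=0.1447; B=V−Δ·S=-6.4825
Check: Δ(0,0)·S0 + B(0,0) = 4.2234 = V0.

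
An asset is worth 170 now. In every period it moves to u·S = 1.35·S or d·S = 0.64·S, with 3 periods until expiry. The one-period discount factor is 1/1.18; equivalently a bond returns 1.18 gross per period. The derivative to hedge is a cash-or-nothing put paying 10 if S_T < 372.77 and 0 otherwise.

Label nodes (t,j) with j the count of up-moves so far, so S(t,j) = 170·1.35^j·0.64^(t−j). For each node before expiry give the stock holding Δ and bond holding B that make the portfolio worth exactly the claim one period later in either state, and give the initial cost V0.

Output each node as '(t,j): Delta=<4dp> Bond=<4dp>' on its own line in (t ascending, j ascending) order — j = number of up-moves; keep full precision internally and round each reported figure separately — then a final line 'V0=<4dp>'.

Risk-neutral probability p* = (R−d)/(u−d) = (1.18−0.64)/(1.35−0.64) = 0.7606.
Terminal values V(3,·): V(3,0)=10.0000, V(3,1)=10.0000, V(3,2)=10.0000, V(3,3)=0.0000
Node (2,0) S=69.6320: V=(p*·10.0000+(1−p*)·10.0000)/1.18=8.4746; Δ=(10.0000−10.0000)/(94.0032−44.5645)=0.0000; B=V−Δ·S=8.4746
Node (2,1) S=146.8800: V=(p*·10.0000+(1−p*)·10.0000)/1.18=8.4746; Δ=(10.0000−10.0000)/(198.2880−94.0032)=0.0000; B=V−Δ·S=8.4746
Node (2,2) S=309.8250: V=(p*·0.0000+(1−p*)·10.0000)/1.18=2.0291; Δ=(0.0000−10.0000)/(418.2638−198.2880)=-0.0455; B=V−Δ·S=16.1136
Node (1,0) S=108.8000: V=(p*·8.4746+(1−p*)·8.4746)/1.18=7.1818; Δ=(8.4746−8.4746)/(146.8800−69.6320)=0.0000; B=V−Δ·S=7.1818
Node (1,1) S=229.5000: V=(p*·2.0291+(1−p*)·8.4746)/1.18=3.0275; Δ=(2.0291−8.4746)/(309.8250−146.8800)=-0.0396; B=V−Δ·S=12.1056
Node (0,0) S=170.0000: V=(p*·3.0275+(1−p*)·7.1818)/1.18=3.4086; Δ=(3.0275−7.1818)/(229.5000−108.8000)=-0.0344; B=V−Δ·S=9.2599
Self-financing check: at every node Δ·S+B equals the discounted successor values.

(0,0): Delta=-0.0344 Bond=9.2599
(1,0): Delta=0.0000 Bond=7.1818
(1,1): Delta=-0.0396 Bond=12.1056
(2,0): Delta=0.0000 Bond=8.4746
(2,1): Delta=0.0000 Bond=8.4746
(2,2): Delta=-0.0455 Bond=16.1136
V0=3.4086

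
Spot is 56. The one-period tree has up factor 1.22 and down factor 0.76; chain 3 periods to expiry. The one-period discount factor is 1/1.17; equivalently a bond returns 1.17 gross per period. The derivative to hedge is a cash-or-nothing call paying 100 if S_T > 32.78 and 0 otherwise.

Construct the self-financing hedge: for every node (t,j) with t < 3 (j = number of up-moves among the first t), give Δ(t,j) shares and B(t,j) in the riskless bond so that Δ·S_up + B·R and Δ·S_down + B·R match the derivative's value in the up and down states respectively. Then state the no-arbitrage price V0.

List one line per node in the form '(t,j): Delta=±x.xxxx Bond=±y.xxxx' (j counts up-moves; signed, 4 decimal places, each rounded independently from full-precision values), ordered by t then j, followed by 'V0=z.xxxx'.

No-arbitrage ⇒ martingale measure with p* = (R−d)/(u−d) = 0.8913.
Terminal values V(3,·): V(3,0)=0.0000, V(3,1)=100.0000, V(3,2)=100.0000, V(3,3)=100.0000
  t=2,j=0: stock 32.3456 → up 39.4616 (V=100.0000), down 24.5827 (V=0.0000). Price 76.1799; hedge Δ=6.7209, bond B=-141.2114.
  t=2,j=1: stock 51.9232 → up 63.3463 (V=100.0000), down 39.4616 (V=100.0000). Price 85.4701; hedge Δ=0.0000, bond B=85.4701.
  t=2,j=2: stock 83.3504 → up 101.6875 (V=100.0000), down 63.3463 (V=100.0000). Price 85.4701; hedge Δ=0.0000, bond B=85.4701.
  t=1,j=0: stock 42.5600 → up 51.9232 (V=85.4701), down 32.3456 (V=76.1799). Price 72.1883; hedge Δ=0.4745, bond B=51.9921.
  t=1,j=1: stock 68.3200 → up 83.3504 (V=85.4701), down 51.9232 (V=85.4701). Price 73.0514; hedge Δ=0.0000, bond B=73.0514.
  t=0,j=0: stock 56.0000 → up 68.3200 (V=73.0514), down 42.5600 (V=72.1883). Price 62.3569; hedge Δ=0.0335, bond B=60.4806.
The time-0 hedge costs 62.3569, which is the no-arbitrage price.

(0,0): Delta=0.0335 Bond=60.4806
(1,0): Delta=0.4745 Bond=51.9921
(1,1): Delta=0.0000 Bond=73.0514
(2,0): Delta=6.7209 Bond=-141.2114
(2,1): Delta=0.0000 Bond=85.4701
(2,2): Delta=0.0000 Bond=85.4701
V0=62.3569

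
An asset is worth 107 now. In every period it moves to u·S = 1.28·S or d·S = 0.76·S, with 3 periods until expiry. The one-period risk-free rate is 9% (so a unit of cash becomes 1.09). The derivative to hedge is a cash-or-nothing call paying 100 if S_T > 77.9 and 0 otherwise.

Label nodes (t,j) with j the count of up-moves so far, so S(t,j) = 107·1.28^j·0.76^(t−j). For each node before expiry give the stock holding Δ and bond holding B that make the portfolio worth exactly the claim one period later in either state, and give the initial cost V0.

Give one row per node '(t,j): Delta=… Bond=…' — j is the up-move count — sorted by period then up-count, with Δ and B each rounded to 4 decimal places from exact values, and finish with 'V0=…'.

(0,0): Delta=0.2020 Bond=51.8421
(1,0): Delta=0.7927 Bond=8.4666
(1,1): Delta=0.0000 Bond=84.1680
(2,0): Delta=3.1116 Bond=-134.0861
(2,1): Delta=0.0000 Bond=91.7431
(2,2): Delta=0.0000 Bond=91.7431
V0=73.4516

Risk-neutral probability p* = (R−d)/(u−d) = (1.09−0.76)/(1.28−0.76) = 0.6346.
At expiry t=3: V(3,0)=0.0000, V(3,1)=100.0000, V(3,2)=100.0000, V(3,3)=100.0000
Node (2,0) S=61.8032: V=(p*·100.0000+(1−p*)·0.0000)/1.09=58.2216; Δ=(100.0000−0.0000)/(79.1081−46.9704)=3.1116; B=V−Δ·S=-134.0861
Node (2,1) S=104.0896: V=(p*·100.0000+(1−p*)·100.0000)/1.09=91.7431; Δ=(100.0000−100.0000)/(133.2347−79.1081)=0.0000; B=V−Δ·S=91.7431
Node (2,2) S=175.3088: V=(p*·100.0000+(1−p*)·100.0000)/1.09=91.7431; Δ=(100.0000−100.0000)/(224.3953−133.2347)=0.0000; B=V−Δ·S=91.7431
Node (1,0) S=81.3200: V=(p*·91.7431+(1−p*)·58.2216)/1.09=72.9311; Δ=(91.7431−58.2216)/(104.0896−61.8032)=0.7927; B=V−Δ·S=8.4666
Node (1,1) S=136.9600: V=(p*·91.7431+(1−p*)·91.7431)/1.09=84.1680; Δ=(91.7431−91.7431)/(175.3088−104.0896)=0.0000; B=V−Δ·S=84.1680
Node (0,0) S=107.0000: V=(p*·84.1680+(1−p*)·72.9311)/1.09=73.4516; Δ=(84.1680−72.9311)/(136.9600−81.3200)=0.2020; B=V−Δ·S=51.8421
The time-0 hedge costs 73.4516, which is the no-arbitrage price.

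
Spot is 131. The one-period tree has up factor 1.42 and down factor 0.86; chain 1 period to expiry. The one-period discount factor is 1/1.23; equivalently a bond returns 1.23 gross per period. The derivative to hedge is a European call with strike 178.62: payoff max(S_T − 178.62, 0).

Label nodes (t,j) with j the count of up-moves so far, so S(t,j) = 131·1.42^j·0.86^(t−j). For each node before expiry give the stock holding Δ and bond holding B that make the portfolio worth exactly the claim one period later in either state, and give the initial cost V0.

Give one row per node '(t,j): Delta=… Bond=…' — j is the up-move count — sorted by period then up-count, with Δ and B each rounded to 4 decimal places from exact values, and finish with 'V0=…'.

Since d<R<u, set p* = (R−d)/(u−d) = 0.6607; price each node as the discounted p*-expectation of its children.
Terminal payoffs: V(1,0)=0.0000, V(1,1)=7.4000
  t=0,j=0: stock 131.0000 → up 186.0200 (V=7.4000), down 112.6600 (V=0.0000). Price 3.9750; hedge Δ=0.1009, bond B=-9.2393.
Each (Δ,B) replicates both successor values, so the strategy is self-financing and V0 is arbitrage-free.

(0,0): Delta=0.1009 Bond=-9.2393
V0=3.9750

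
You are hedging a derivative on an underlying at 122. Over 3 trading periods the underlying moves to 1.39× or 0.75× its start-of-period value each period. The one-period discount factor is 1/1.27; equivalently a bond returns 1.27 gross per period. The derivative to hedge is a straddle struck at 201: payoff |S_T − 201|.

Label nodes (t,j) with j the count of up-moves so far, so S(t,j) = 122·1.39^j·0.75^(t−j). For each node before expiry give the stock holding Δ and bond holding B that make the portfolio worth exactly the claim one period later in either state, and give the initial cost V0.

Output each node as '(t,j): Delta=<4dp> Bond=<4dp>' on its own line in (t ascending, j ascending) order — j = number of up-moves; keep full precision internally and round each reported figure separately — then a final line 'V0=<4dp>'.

No-arbitrage ⇒ martingale measure with p* = (R−d)/(u−d) = 0.8125.
Payoff layer (t=3): V(3,0)=149.5312, V(3,1)=105.6113, V(3,2)=24.2129, V(3,3)=126.6455
  t=2,j=0: stock 68.6250 → up 95.3887 (V=105.6113), down 51.4688 (V=149.5312). Price 89.6427; hedge Δ=-1.0000, bond B=158.2677.
  t=2,j=1: stock 127.1850 → up 176.7871 (V=24.2129), down 95.3887 (V=105.6113). Price 31.0827; hedge Δ=-1.0000, bond B=158.2677.
  t=2,j=2: stock 235.7162 → up 327.6455 (V=126.6455), down 176.7871 (V=24.2129). Price 84.5979; hedge Δ=0.6790, bond B=-75.4531.
  t=1,j=0: stock 91.5000 → up 127.1850 (V=31.0827), down 68.6250 (V=89.6427). Price 33.1202; hedge Δ=-1.0000, bond B=124.6202.
  t=1,j=1: stock 169.5800 → up 235.7162 (V=84.5979), down 127.1850 (V=31.0827). Price 58.7117; hedge Δ=0.4931, bond B=-24.9059.
  t=0,j=0: stock 122.0000 → up 169.5800 (V=58.7117), down 91.5000 (V=33.1202). Price 42.4514; hedge Δ=0.3278, bond B=2.4648.
Each (Δ,B) replicates both successor values, so the strategy is self-financing and V0 is arbitrage-free.

(0,0): Delta=0.3278 Bond=2.4648
(1,0): Delta=-1.0000 Bond=124.6202
(1,1): Delta=0.4931 Bond=-24.9059
(2,0): Delta=-1.0000 Bond=158.2677
(2,1): Delta=-1.0000 Bond=158.2677
(2,2): Delta=0.6790 Bond=-75.4531
V0=42.4514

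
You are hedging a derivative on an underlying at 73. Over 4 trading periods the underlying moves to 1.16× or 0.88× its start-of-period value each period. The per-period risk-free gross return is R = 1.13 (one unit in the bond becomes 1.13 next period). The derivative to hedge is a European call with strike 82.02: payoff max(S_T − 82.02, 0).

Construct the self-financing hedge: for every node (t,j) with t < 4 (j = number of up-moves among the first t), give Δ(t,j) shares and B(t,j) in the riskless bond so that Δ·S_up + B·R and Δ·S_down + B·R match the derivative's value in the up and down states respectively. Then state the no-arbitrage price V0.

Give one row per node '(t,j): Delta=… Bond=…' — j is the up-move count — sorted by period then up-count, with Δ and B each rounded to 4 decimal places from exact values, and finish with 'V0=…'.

(0,0): Delta=0.9286 Bond=-44.8207
(1,0): Delta=0.6335 Bond=-31.6930
(1,1): Delta=0.9554 Bond=-52.9220
(2,0): Delta=0.0000 Bond=0.0000
(2,1): Delta=0.6912 Bond=-40.1106
(2,2): Delta=0.9795 Bond=-62.1648
(3,0): Delta=0.0000 Bond=0.0000
(3,1): Delta=0.0000 Bond=0.0000
(3,2): Delta=0.7541 Bond=-50.7640
(3,3): Delta=1.0000 Bond=-72.5841
V0=22.9646

Risk-neutral probability p* = (R−d)/(u−d) = (1.13−0.88)/(1.16−0.88) = 0.8929.
Payoff layer (t=4): V(4,0)=0.0000, V(4,1)=0.0000, V(4,2)=0.0000, V(4,3)=18.2520, V(4,4)=50.1567
(3,0): S=49.7475. Δ = (V_up−V_dn)/(S_up−S_dn) = (0.0000−0.0000)/(57.7070−43.7778) = 0.0000. V = [p*·0.0000 + (1−p*)·0.0000]/1.13 = 0.0000. B = V − Δ·S = 0.0000.
(3,1): S=65.5762. Δ = (V_up−V_dn)/(S_up−S_dn) = (0.0000−0.0000)/(76.0684−57.7070) = 0.0000. V = [p*·0.0000 + (1−p*)·0.0000]/1.13 = 0.0000. B = V − Δ·S = 0.0000.
(3,2): S=86.4413. Δ = (V_up−V_dn)/(S_up−S_dn) = (18.2520−0.0000)/(100.2720−76.0684) = 0.7541. V = [p*·18.2520 + (1−p*)·0.0000]/1.13 = 14.4216. B = V − Δ·S = -50.7640.
(3,3): S=113.9454. Δ = (V_up−V_dn)/(S_up−S_dn) = (50.1567−18.2520)/(132.1767−100.2720) = 1.0000. V = [p*·50.1567 + (1−p*)·18.2520]/1.13 = 41.3613. B = V − Δ·S = -72.5841.
(2,0): S=56.5312. Δ = (V_up−V_dn)/(S_up−S_dn) = (0.0000−0.0000)/(65.5762−49.7475) = 0.0000. V = [p*·0.0000 + (1−p*)·0.0000]/1.13 = 0.0000. B = V − Δ·S = 0.0000.
(2,1): S=74.5184. Δ = (V_up−V_dn)/(S_up−S_dn) = (14.4216−0.0000)/(86.4413−65.5762) = 0.6912. V = [p*·14.4216 + (1−p*)·0.0000]/1.13 = 11.3951. B = V − Δ·S = -40.1106.
(2,2): S=98.2288. Δ = (V_up−V_dn)/(S_up−S_dn) = (41.3613−14.4216)/(113.9454−86.4413) = 0.9795. V = [p*·41.3613 + (1−p*)·14.4216]/1.13 = 34.0486. B = V − Δ·S = -62.1648.
(1,0): S=64.2400. Δ = (V_up−V_dn)/(S_up−S_dn) = (11.3951−0.0000)/(74.5184−56.5312) = 0.6335. V = [p*·11.3951 + (1−p*)·0.0000]/1.13 = 9.0037. B = V − Δ·S = -31.6930.
(1,1): S=84.6800. Δ = (V_up−V_dn)/(S_up−S_dn) = (34.0486−11.3951)/(98.2288−74.5184) = 0.9554. V = [p*·34.0486 + (1−p*)·11.3951]/1.13 = 27.9836. B = V − Δ·S = -52.9220.
(0,0): S=73.0000. Δ = (V_up−V_dn)/(S_up−S_dn) = (27.9836−9.0037)/(84.6800−64.2400) = 0.9286. V = [p*·27.9836 + (1−p*)·9.0037]/1.13 = 22.9646. B = V − Δ·S = -44.8207.
Check: Δ(0,0)·S0 + B(0,0) = 22.9646 = V0.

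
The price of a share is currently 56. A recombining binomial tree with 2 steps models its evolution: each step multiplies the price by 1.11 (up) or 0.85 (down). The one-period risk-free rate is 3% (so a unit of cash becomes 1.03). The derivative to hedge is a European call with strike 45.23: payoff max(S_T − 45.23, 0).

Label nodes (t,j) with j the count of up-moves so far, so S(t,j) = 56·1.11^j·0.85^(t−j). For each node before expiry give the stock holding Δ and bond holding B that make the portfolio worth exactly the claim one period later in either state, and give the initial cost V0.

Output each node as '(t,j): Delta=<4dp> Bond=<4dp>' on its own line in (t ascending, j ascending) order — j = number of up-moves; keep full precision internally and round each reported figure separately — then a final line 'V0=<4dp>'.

(0,0): Delta=0.9021 Bond=-36.7274
(1,0): Delta=0.6146 Bond=-24.1415
(1,1): Delta=1.0000 Bond=-43.9126
V0=13.7921

Risk-neutral probability p* = (R−d)/(u−d) = (1.03−0.85)/(1.11−0.85) = 0.6923.
Payoff layer (t=2): V(2,0)=0.0000, V(2,1)=7.6060, V(2,2)=23.7676
  t=1,j=0: stock 47.6000 → up 52.8360 (V=7.6060), down 40.4600 (V=0.0000). Price 5.1123; hedge Δ=0.6146, bond B=-24.1415.
  t=1,j=1: stock 62.1600 → up 68.9976 (V=23.7676), down 52.8360 (V=7.6060). Price 18.2474; hedge Δ=1.0000, bond B=-43.9126.
  t=0,j=0: stock 56.0000 → up 62.1600 (V=18.2474), down 47.6000 (V=5.1123). Price 13.7921; hedge Δ=0.9021, bond B=-36.7274.
Each (Δ,B) replicates both successor values, so the strategy is self-financing and V0 is arbitrage-free.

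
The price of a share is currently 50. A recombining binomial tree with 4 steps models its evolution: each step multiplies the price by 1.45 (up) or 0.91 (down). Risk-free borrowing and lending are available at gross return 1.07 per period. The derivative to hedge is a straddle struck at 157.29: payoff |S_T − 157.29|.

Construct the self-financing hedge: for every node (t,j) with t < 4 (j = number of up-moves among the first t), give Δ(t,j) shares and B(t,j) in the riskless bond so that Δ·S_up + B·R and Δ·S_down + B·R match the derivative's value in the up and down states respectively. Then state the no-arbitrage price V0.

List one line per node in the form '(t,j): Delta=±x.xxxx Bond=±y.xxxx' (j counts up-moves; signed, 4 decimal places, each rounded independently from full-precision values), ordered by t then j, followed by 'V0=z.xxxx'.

(0,0): Delta=-0.8998 Bond=115.7329
(1,0): Delta=-1.0000 Bond=128.3955
(1,1): Delta=-0.7503 Bond=113.0012
(2,0): Delta=-1.0000 Bond=137.3832
(2,1): Delta=-1.0000 Bond=137.3832
(2,2): Delta=-0.3782 Bond=81.7907
(3,0): Delta=-1.0000 Bond=147.0000
(3,1): Delta=-1.0000 Bond=147.0000
(3,2): Delta=-1.0000 Bond=147.0000
(3,3): Delta=0.5486 Bond=-53.7585
V0=70.7453

Under the risk-neutral measure, an up-move has probability p* = (R−d)/(u−d) = 0.2963 and values discount at R = 1.07.
Terminal values V(4,·): V(4,0)=123.0025, V(4,1)=102.6561, V(4,2)=70.2360, V(4,3)=18.5776, V(4,4)=63.7353
(3,0): S=37.6786. Δ = (V_up−V_dn)/(S_up−S_dn) = (102.6561−123.0025)/(54.6339−34.2875) = -1.0000. V = [p*·102.6561 + (1−p*)·123.0025]/1.07 = 109.3214. B = V − Δ·S = 147.0000.
(3,1): S=60.0373. Δ = (V_up−V_dn)/(S_up−S_dn) = (70.2360−102.6561)/(87.0540−54.6339) = -1.0000. V = [p*·70.2360 + (1−p*)·102.6561]/1.07 = 86.9627. B = V − Δ·S = 147.0000.
(3,2): S=95.6638. Δ = (V_up−V_dn)/(S_up−S_dn) = (18.5776−70.2360)/(138.7124−87.0540) = -1.0000. V = [p*·18.5776 + (1−p*)·70.2360]/1.07 = 51.3362. B = V − Δ·S = 147.0000.
(3,3): S=152.4313. Δ = (V_up−V_dn)/(S_up−S_dn) = (63.7353−18.5776)/(221.0253−138.7124) = 0.5486. V = [p*·63.7353 + (1−p*)·18.5776]/1.07 = 29.8670. B = V − Δ·S = -53.7585.
(2,0): S=41.4050. Δ = (V_up−V_dn)/(S_up−S_dn) = (86.9627−109.3214)/(60.0373−37.6786) = -1.0000. V = [p*·86.9627 + (1−p*)·109.3214]/1.07 = 95.9782. B = V − Δ·S = 137.3832.
(2,1): S=65.9750. Δ = (V_up−V_dn)/(S_up−S_dn) = (51.3362−86.9627)/(95.6638−60.0373) = -1.0000. V = [p*·51.3362 + (1−p*)·86.9627]/1.07 = 71.4082. B = V − Δ·S = 137.3832.
(2,2): S=105.1250. Δ = (V_up−V_dn)/(S_up−S_dn) = (29.8670−51.3362)/(152.4313−95.6638) = -0.3782. V = [p*·29.8670 + (1−p*)·51.3362]/1.07 = 42.0327. B = V − Δ·S = 81.7907.
(1,0): S=45.5000. Δ = (V_up−V_dn)/(S_up−S_dn) = (71.4082−95.9782)/(65.9750−41.4050) = -1.0000. V = [p*·71.4082 + (1−p*)·95.9782]/1.07 = 82.8955. B = V − Δ·S = 128.3955.
(1,1): S=72.5000. Δ = (V_up−V_dn)/(S_up−S_dn) = (42.0327−71.4082)/(105.1250−65.9750) = -0.7503. V = [p*·42.0327 + (1−p*)·71.4082]/1.07 = 58.6022. B = V − Δ·S = 113.0012.
(0,0): S=50.0000. Δ = (V_up−V_dn)/(S_up−S_dn) = (58.6022−82.8955)/(72.5000−45.5000) = -0.8998. V = [p*·58.6022 + (1−p*)·82.8955]/1.07 = 70.7453. B = V − Δ·S = 115.7329.
Self-financing check: at every node Δ·S+B equals the discounted successor values.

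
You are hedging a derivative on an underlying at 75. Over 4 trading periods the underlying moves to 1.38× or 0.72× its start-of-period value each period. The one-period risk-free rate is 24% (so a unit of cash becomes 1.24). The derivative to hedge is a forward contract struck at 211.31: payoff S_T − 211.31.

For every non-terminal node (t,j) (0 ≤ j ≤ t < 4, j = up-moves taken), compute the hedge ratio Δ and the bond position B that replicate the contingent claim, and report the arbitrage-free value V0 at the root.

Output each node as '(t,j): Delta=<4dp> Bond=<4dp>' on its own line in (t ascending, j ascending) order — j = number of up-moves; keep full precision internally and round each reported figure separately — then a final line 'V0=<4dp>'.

Since d<R<u, set p* = (R−d)/(u−d) = 0.7879; price each node as the discounted p*-expectation of its children.
At expiry t=4: V(4,0)=-191.1546, V(4,1)=-172.6788, V(4,2)=-137.2669, V(4,3)=-69.3941, V(4,4)=60.6955
Node (3,0) S=27.9936: V=(p*·-172.6788+(1−p*)·-191.1546)/1.24=-142.4177; Δ=(-172.6788−-191.1546)/(38.6312−20.1554)=1.0000; B=V−Δ·S=-170.4113
Node (3,1) S=53.6544: V=(p*·-137.2669+(1−p*)·-172.6788)/1.24=-116.7569; Δ=(-137.2669−-172.6788)/(74.0431−38.6312)=1.0000; B=V−Δ·S=-170.4113
Node (3,2) S=102.8376: V=(p*·-69.3941+(1−p*)·-137.2669)/1.24=-67.5737; Δ=(-69.3941−-137.2669)/(141.9159−74.0431)=1.0000; B=V−Δ·S=-170.4113
Node (3,3) S=197.1054: V=(p*·60.6955+(1−p*)·-69.3941)/1.24=26.6941; Δ=(60.6955−-69.3941)/(272.0055−141.9159)=1.0000; B=V−Δ·S=-170.4113
Node (2,0) S=38.8800: V=(p*·-116.7569+(1−p*)·-142.4177)/1.24=-98.5485; Δ=(-116.7569−-142.4177)/(53.6544−27.9936)=1.0000; B=V−Δ·S=-137.4285
Node (2,1) S=74.5200: V=(p*·-67.5737+(1−p*)·-116.7569)/1.24=-62.9085; Δ=(-67.5737−-116.7569)/(102.8376−53.6544)=1.0000; B=V−Δ·S=-137.4285
Node (2,2) S=142.8300: V=(p*·26.6941+(1−p*)·-67.5737)/1.24=5.4015; Δ=(26.6941−-67.5737)/(197.1054−102.8376)=1.0000; B=V−Δ·S=-137.4285
Node (1,0) S=54.0000: V=(p*·-62.9085+(1−p*)·-98.5485)/1.24=-56.8294; Δ=(-62.9085−-98.5485)/(74.5200−38.8800)=1.0000; B=V−Δ·S=-110.8294
Node (1,1) S=103.5000: V=(p*·5.4015+(1−p*)·-62.9085)/1.24=-7.3294; Δ=(5.4015−-62.9085)/(142.8300−74.5200)=1.0000; B=V−Δ·S=-110.8294
Node (0,0) S=75.0000: V=(p*·-7.3294+(1−p*)·-56.8294)/1.24=-14.3786; Δ=(-7.3294−-56.8294)/(103.5000−54.0000)=1.0000; B=V−Δ·S=-89.3786
Self-financing check: at every node Δ·S+B equals the discounted successor values.

(0,0): Delta=1.0000 Bond=-89.3786
(1,0): Delta=1.0000 Bond=-110.8294
(1,1): Delta=1.0000 Bond=-110.8294
(2,0): Delta=1.0000 Bond=-137.4285
(2,1): Delta=1.0000 Bond=-137.4285
(2,2): Delta=1.0000 Bond=-137.4285
(3,0): Delta=1.0000 Bond=-170.4113
(3,1): Delta=1.0000 Bond=-170.4113
(3,2): Delta=1.0000 Bond=-170.4113
(3,3): Delta=1.0000 Bond=-170.4113
V0=-14.3786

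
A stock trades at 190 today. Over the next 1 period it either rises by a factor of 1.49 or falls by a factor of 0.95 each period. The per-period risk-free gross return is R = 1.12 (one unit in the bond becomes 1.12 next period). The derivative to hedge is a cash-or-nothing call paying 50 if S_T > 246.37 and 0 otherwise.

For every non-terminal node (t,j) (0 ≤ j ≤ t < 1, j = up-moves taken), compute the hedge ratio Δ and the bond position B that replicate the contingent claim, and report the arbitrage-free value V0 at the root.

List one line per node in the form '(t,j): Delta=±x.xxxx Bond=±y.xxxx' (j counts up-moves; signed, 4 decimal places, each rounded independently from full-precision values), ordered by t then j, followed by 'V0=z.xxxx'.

Since d<R<u, set p* = (R−d)/(u−d) = 0.3148; price each node as the discounted p*-expectation of its children.
Terminal payoffs: V(1,0)=0.0000, V(1,1)=50.0000
  t=0,j=0: stock 190.0000 → up 283.1000 (V=50.0000), down 180.5000 (V=0.0000). Price 14.0542; hedge Δ=0.4873, bond B=-78.5384.
Each (Δ,B) replicates both successor values, so the strategy is self-financing and V0 is arbitrage-free.

(0,0): Delta=0.4873 Bond=-78.5384
V0=14.0542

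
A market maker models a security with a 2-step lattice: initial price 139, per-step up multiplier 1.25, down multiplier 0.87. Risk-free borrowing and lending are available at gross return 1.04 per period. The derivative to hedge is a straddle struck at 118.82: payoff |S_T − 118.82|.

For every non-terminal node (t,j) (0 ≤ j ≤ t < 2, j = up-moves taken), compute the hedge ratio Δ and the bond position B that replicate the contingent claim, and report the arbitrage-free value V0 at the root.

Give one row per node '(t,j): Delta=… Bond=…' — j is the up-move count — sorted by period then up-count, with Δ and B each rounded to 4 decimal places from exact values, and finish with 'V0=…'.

(0,0): Delta=0.7261 Bond=-64.1035
(1,0): Delta=0.4076 Bond=-28.1487
(1,1): Delta=1.0000 Bond=-114.2500
V0=36.8306

Under the risk-neutral measure, an up-move has probability p* = (R−d)/(u−d) = 0.4474 and values discount at R = 1.04.
Terminal payoffs: V(2,0)=13.6109, V(2,1)=32.3425, V(2,2)=98.3675
  t=1,j=0: stock 120.9300 → up 151.1625 (V=32.3425), down 105.2091 (V=13.6109). Price 21.1450; hedge Δ=0.4076, bond B=-28.1487.
  t=1,j=1: stock 173.7500 → up 217.1875 (V=98.3675), down 151.1625 (V=32.3425). Price 59.5000; hedge Δ=1.0000, bond B=-114.2500.
  t=0,j=0: stock 139.0000 → up 173.7500 (V=59.5000), down 120.9300 (V=21.1450). Price 36.8306; hedge Δ=0.7261, bond B=-64.1035.
Each (Δ,B) replicates both successor values, so the strategy is self-financing and V0 is arbitrage-free.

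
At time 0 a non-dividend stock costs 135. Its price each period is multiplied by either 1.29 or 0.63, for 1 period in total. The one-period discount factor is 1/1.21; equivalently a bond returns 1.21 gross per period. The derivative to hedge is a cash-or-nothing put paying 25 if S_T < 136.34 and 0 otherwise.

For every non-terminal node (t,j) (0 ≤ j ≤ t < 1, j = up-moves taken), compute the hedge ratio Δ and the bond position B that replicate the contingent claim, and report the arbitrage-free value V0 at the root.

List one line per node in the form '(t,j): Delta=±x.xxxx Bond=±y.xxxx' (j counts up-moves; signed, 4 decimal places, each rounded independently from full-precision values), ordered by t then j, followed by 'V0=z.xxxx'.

(0,0): Delta=-0.2806 Bond=40.3832
V0=2.5044

Under the risk-neutral measure, an up-move has probability p* = (R−d)/(u−d) = 0.8788 and values discount at R = 1.21.
Terminal payoffs: V(1,0)=25.0000, V(1,1)=0.0000
  t=0,j=0: stock 135.0000 → up 174.1500 (V=0.0000), down 85.0500 (V=25.0000). Price 2.5044; hedge Δ=-0.2806, bond B=40.3832.
Each (Δ,B) replicates both successor values, so the strategy is self-financing and V0 is arbitrage-free.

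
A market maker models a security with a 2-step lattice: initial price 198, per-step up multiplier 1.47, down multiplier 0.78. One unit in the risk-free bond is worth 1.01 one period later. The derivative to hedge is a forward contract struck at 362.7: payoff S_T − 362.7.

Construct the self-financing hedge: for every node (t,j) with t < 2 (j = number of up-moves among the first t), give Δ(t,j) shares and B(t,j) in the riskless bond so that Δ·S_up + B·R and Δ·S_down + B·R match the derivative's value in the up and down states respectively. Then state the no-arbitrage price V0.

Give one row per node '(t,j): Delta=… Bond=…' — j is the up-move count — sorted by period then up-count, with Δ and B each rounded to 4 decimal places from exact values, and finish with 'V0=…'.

(0,0): Delta=1.0000 Bond=-355.5534
(1,0): Delta=1.0000 Bond=-359.1089
(1,1): Delta=1.0000 Bond=-359.1089
V0=-157.5534

Since d<R<u, set p* = (R−d)/(u−d) = 0.3333; price each node as the discounted p*-expectation of its children.
Payoff layer (t=2): V(2,0)=-242.2368, V(2,1)=-135.6732, V(2,2)=65.1582
  t=1,j=0: stock 154.4400 → up 227.0268 (V=-135.6732), down 120.4632 (V=-242.2368). Price -204.6689; hedge Δ=1.0000, bond B=-359.1089.
  t=1,j=1: stock 291.0600 → up 427.8582 (V=65.1582), down 227.0268 (V=-135.6732). Price -68.0489; hedge Δ=1.0000, bond B=-359.1089.
  t=0,j=0: stock 198.0000 → up 291.0600 (V=-68.0489), down 154.4400 (V=-204.6689). Price -157.5534; hedge Δ=1.0000, bond B=-355.5534.
Root portfolio cost Δ·198+B reproduces V0=-157.5534.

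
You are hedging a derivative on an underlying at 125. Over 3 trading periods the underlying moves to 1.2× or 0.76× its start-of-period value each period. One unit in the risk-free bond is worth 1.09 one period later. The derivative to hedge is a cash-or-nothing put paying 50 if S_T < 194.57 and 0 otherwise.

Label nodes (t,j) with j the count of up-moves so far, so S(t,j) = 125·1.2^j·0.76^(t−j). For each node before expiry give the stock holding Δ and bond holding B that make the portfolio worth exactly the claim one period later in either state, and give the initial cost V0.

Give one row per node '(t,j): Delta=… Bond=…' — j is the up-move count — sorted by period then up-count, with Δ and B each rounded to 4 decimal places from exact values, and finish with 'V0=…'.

Risk-neutral probability p* = (R−d)/(u−d) = (1.09−0.76)/(1.2−0.76) = 0.7500.
At expiry t=3: V(3,0)=50.0000, V(3,1)=50.0000, V(3,2)=50.0000, V(3,3)=0.0000
Node (2,0) S=72.2000: V=(p*·50.0000+(1−p*)·50.0000)/1.09=45.8716; Δ=(50.0000−50.0000)/(86.6400−54.8720)=0.0000; B=V−Δ·S=45.8716
Node (2,1) S=114.0000: V=(p*·50.0000+(1−p*)·50.0000)/1.09=45.8716; Δ=(50.0000−50.0000)/(136.8000−86.6400)=0.0000; B=V−Δ·S=45.8716
Node (2,2) S=180.0000: V=(p*·0.0000+(1−p*)·50.0000)/1.09=11.4679; Δ=(0.0000−50.0000)/(216.0000−136.8000)=-0.6313; B=V−Δ·S=125.1043
Node (1,0) S=95.0000: V=(p*·45.8716+(1−p*)·45.8716)/1.09=42.0840; Δ=(45.8716−45.8716)/(114.0000−72.2000)=0.0000; B=V−Δ·S=42.0840
Node (1,1) S=150.0000: V=(p*·11.4679+(1−p*)·45.8716)/1.09=18.4117; Δ=(11.4679−45.8716)/(180.0000−114.0000)=-0.5213; B=V−Δ·S=96.6019
Node (0,0) S=125.0000: V=(p*·18.4117+(1−p*)·42.0840)/1.09=22.3209; Δ=(18.4117−42.0840)/(150.0000−95.0000)=-0.4304; B=V−Δ·S=76.1215
Self-financing check: at every node Δ·S+B equals the discounted successor values.

(0,0): Delta=-0.4304 Bond=76.1215
(1,0): Delta=0.0000 Bond=42.0840
(1,1): Delta=-0.5213 Bond=96.6019
(2,0): Delta=0.0000 Bond=45.8716
(2,1): Delta=0.0000 Bond=45.8716
(2,2): Delta=-0.6313 Bond=125.1043
V0=22.3209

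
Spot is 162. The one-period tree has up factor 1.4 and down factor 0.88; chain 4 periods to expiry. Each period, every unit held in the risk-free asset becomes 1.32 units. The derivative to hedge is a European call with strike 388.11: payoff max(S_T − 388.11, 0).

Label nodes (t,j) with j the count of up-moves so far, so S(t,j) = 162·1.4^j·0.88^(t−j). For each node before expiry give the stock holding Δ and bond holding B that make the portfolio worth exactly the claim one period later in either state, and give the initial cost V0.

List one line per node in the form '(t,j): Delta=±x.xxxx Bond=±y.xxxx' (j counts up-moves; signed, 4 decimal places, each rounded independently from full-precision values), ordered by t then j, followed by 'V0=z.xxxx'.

(0,0): Delta=0.7280 Bond=-78.0138
(1,0): Delta=0.0170 Bond=-1.6198
(1,1): Delta=0.8093 Bond=-121.4070
(2,0): Delta=0.0000 Bond=0.0000
(2,1): Delta=0.0190 Bond=-2.5268
(2,2): Delta=0.8996 Bond=-188.9355
(3,0): Delta=0.0000 Bond=0.0000
(3,1): Delta=0.0000 Bond=0.0000
(3,2): Delta=0.0212 Bond=-3.9418
(3,3): Delta=1.0000 Bond=-294.0227
V0=39.9272

Risk-neutral probability p* = (R−d)/(u−d) = (1.32−0.88)/(1.4−0.88) = 0.8462.
At expiry t=4: V(4,0)=0.0000, V(4,1)=0.0000, V(4,2)=0.0000, V(4,3)=3.0746, V(4,4)=234.2292
Node (3,0) S=110.3985: V=(p*·0.0000+(1−p*)·0.0000)/1.32=0.0000; Δ=(0.0000−0.0000)/(154.5578−97.1506)=0.0000; B=V−Δ·S=0.0000
Node (3,1) S=175.6339: V=(p*·0.0000+(1−p*)·0.0000)/1.32=0.0000; Δ=(0.0000−0.0000)/(245.8875−154.5578)=0.0000; B=V−Δ·S=0.0000
Node (3,2) S=279.4176: V=(p*·3.0746+(1−p*)·0.0000)/1.32=1.9709; Δ=(3.0746−0.0000)/(391.1846−245.8875)=0.0212; B=V−Δ·S=-3.9418
Node (3,3) S=444.5280: V=(p*·234.2292+(1−p*)·3.0746)/1.32=150.5053; Δ=(234.2292−3.0746)/(622.3392−391.1846)=1.0000; B=V−Δ·S=-294.0227
Node (2,0) S=125.4528: V=(p*·0.0000+(1−p*)·0.0000)/1.32=0.0000; Δ=(0.0000−0.0000)/(175.6339−110.3985)=0.0000; B=V−Δ·S=0.0000
Node (2,1) S=199.5840: V=(p*·1.9709+(1−p*)·0.0000)/1.32=1.2634; Δ=(1.9709−0.0000)/(279.4176−175.6339)=0.0190; B=V−Δ·S=-2.5268
Node (2,2) S=317.5200: V=(p*·150.5053+(1−p*)·1.9709)/1.32=96.7075; Δ=(150.5053−1.9709)/(444.5280−279.4176)=0.8996; B=V−Δ·S=-188.9355
Node (1,0) S=142.5600: V=(p*·1.2634+(1−p*)·0.0000)/1.32=0.8099; Δ=(1.2634−0.0000)/(199.5840−125.4528)=0.0170; B=V−Δ·S=-1.6198
Node (1,1) S=226.8000: V=(p*·96.7075+(1−p*)·1.2634)/1.32=62.1392; Δ=(96.7075−1.2634)/(317.5200−199.5840)=0.8093; B=V−Δ·S=-121.4070
Node (0,0) S=162.0000: V=(p*·62.1392+(1−p*)·0.8099)/1.32=39.9272; Δ=(62.1392−0.8099)/(226.8000−142.5600)=0.7280; B=V−Δ·S=-78.0138
Check: Δ(0,0)·S0 + B(0,0) = 39.9272 = V0.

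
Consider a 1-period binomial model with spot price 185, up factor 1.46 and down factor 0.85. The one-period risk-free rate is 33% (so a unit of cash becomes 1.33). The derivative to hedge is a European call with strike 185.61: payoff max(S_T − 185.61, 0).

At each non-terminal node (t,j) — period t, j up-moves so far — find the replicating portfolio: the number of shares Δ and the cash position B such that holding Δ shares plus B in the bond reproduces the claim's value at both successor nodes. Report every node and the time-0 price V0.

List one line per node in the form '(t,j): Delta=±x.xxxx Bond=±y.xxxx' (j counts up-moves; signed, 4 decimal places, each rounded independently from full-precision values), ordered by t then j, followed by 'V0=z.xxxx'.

(0,0): Delta=0.7487 Bond=-88.5203
V0=49.9879

Since d<R<u, set p* = (R−d)/(u−d) = 0.7869; price each node as the discounted p*-expectation of its children.
Terminal payoffs: V(1,0)=0.0000, V(1,1)=84.4900
Node (0,0) S=185.0000: V=(p*·84.4900+(1−p*)·0.0000)/1.33=49.9879; Δ=(84.4900−0.0000)/(270.1000−157.2500)=0.7487; B=V−Δ·S=-88.5203
Check: Δ(0,0)·S0 + B(0,0) = 49.9879 = V0.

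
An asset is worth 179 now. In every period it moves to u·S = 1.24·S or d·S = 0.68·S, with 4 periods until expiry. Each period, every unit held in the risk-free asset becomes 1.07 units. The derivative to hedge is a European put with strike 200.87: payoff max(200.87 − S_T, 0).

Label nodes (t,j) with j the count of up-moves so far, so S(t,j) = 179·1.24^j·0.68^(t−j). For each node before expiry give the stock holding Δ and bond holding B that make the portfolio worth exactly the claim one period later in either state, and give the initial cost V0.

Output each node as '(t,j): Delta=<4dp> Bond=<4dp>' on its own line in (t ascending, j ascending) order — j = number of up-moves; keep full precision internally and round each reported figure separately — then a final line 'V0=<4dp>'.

(0,0): Delta=-0.3621 Bond=88.7126
(1,0): Delta=-0.8061 Bond=148.9682
(1,1): Delta=-0.2559 Bond=71.3640
(2,0): Delta=-1.0000 Bond=175.4476
(2,1): Delta=-0.7597 Bond=152.3991
(2,2): Delta=-0.1355 Bond=43.2141
(3,0): Delta=-1.0000 Bond=187.7290
(3,1): Delta=-1.0000 Bond=187.7290
(3,2): Delta=-0.7023 Bond=152.3169
(3,3): Delta=0.0000 Bond=0.0000
V0=23.9054

Risk-neutral probability p* = (R−d)/(u−d) = (1.07−0.68)/(1.24−0.68) = 0.6964.
Payoff layer (t=4): V(4,0)=162.5973, V(4,1)=131.0787, V(4,2)=73.6035, V(4,3)=0.0000, V(4,4)=0.0000
Node (3,0) S=56.2833: V=(p*·131.0787+(1−p*)·162.5973)/1.07=131.4456; Δ=(131.0787−162.5973)/(69.7913−38.2727)=-1.0000; B=V−Δ·S=187.7290
Node (3,1) S=102.6343: V=(p*·73.6035+(1−p*)·131.0787)/1.07=85.0947; Δ=(73.6035−131.0787)/(127.2665−69.7913)=-1.0000; B=V−Δ·S=187.7290
Node (3,2) S=187.1567: V=(p*·0.0000+(1−p*)·73.6035)/1.07=20.8822; Δ=(0.0000−73.6035)/(232.0743−127.2665)=-0.7023; B=V−Δ·S=152.3169
Node (3,3) S=341.2857: V=(p*·0.0000+(1−p*)·0.0000)/1.07=0.0000; Δ=(0.0000−0.0000)/(423.1943−232.0743)=0.0000; B=V−Δ·S=0.0000
Node (2,0) S=82.7696: V=(p*·85.0947+(1−p*)·131.4456)/1.07=92.6780; Δ=(85.0947−131.4456)/(102.6343−56.2833)=-1.0000; B=V−Δ·S=175.4476
Node (2,1) S=150.9328: V=(p*·20.8822+(1−p*)·85.0947)/1.07=37.7339; Δ=(20.8822−85.0947)/(187.1567−102.6343)=-0.7597; B=V−Δ·S=152.3991
Node (2,2) S=275.2304: V=(p*·0.0000+(1−p*)·20.8822)/1.07=5.9245; Δ=(0.0000−20.8822)/(341.2857−187.1567)=-0.1355; B=V−Δ·S=43.2141
Node (1,0) S=121.7200: V=(p*·37.7339+(1−p*)·92.6780)/1.07=50.8536; Δ=(37.7339−92.6780)/(150.9328−82.7696)=-0.8061; B=V−Δ·S=148.9682
Node (1,1) S=221.9600: V=(p*·5.9245+(1−p*)·37.7339)/1.07=14.5616; Δ=(5.9245−37.7339)/(275.2304−150.9328)=-0.2559; B=V−Δ·S=71.3640
Node (0,0) S=179.0000: V=(p*·14.5616+(1−p*)·50.8536)/1.07=23.9054; Δ=(14.5616−50.8536)/(221.9600−121.7200)=-0.3621; B=V−Δ·S=88.7126
The time-0 hedge costs 23.9054, which is the no-arbitrage price.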